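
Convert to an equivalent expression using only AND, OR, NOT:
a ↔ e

(a AND e) OR (NOT a AND NOT e)
(Biconditional = both true or both false)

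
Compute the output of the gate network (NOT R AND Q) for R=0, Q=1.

Substituting: (NOT 0 AND 1)
= 1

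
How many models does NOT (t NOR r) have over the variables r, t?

Satisfying assignments: (0,1), (1,0), (1,1)
Count: 3 out of 4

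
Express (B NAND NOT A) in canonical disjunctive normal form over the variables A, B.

(NOT A AND NOT B) OR (A AND NOT B) OR (A AND B)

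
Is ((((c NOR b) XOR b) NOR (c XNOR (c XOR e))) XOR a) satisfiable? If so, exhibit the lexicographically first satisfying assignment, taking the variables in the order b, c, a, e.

b=0, c=0, a=1, e=0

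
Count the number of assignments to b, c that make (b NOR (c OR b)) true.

Satisfying assignments: (0,0)
Count: 1 out of 4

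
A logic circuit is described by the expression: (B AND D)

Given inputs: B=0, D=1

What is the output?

Substituting: (0 AND 1)
= 0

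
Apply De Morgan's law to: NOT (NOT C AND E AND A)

C OR NOT E OR NOT A
De Morgan's: NOT(AND of terms) = OR of negations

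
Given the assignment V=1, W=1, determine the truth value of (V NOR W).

Substituting: (1 NOR 1)
= 0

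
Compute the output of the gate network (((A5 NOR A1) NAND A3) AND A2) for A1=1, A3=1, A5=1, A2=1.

Substituting: (((1 NOR 1) NAND 1) AND 1)
= 1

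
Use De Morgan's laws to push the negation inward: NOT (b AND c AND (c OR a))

NOT b OR NOT c OR NOT (c OR a)
De Morgan's: NOT(AND of terms) = OR of negations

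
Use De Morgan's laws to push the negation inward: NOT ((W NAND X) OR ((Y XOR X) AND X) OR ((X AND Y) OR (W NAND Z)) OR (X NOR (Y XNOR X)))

NOT (W NAND X) AND NOT ((Y XOR X) AND X) AND NOT ((X AND Y) OR (W NAND Z)) AND NOT (X NOR (Y XNOR X))
De Morgan's: NOT(OR of terms) = AND of negations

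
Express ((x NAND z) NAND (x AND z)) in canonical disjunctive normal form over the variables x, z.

(NOT x AND NOT z) OR (NOT x AND z) OR (x AND NOT z) OR (x AND z)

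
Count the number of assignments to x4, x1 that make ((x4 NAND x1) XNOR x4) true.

Satisfying assignments: (1,0)
Count: 1 out of 4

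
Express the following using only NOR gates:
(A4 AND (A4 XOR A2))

((A4 NOR A4) NOR (((((A4 NOR A2) NOR (A4 NOR A2)) NOR ((A4 NOR A2) NOR (A4 NOR A2))) NOR ((((A4 NOR A4) NOR (A2 NOR A2)) NOR ((A4 NOR A4) NOR (A2 NOR A2))) NOR (((A4 NOR A4) NOR (A2 NOR A2)) NOR ((A4 NOR A4) NOR (A2 NOR A2))))) NOR ((((A4 NOR A2) NOR (A4 NOR A2)) NOR ((A4 NOR A2) NOR (A4 NOR A2))) NOR ((((A4 NOR A4) NOR (A2 NOR A2)) NOR ((A4 NOR A4) NOR (A2 NOR A2))) NOR (((A4 NOR A4) NOR (A2 NOR A2)) NOR ((A4 NOR A4) NOR (A2 NOR A2)))))))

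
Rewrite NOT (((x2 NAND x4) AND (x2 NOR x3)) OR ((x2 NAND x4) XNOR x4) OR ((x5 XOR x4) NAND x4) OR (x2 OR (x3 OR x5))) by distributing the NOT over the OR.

NOT ((x2 NAND x4) AND (x2 NOR x3)) AND NOT ((x2 NAND x4) XNOR x4) AND NOT ((x5 XOR x4) NAND x4) AND NOT (x2 OR (x3 OR x5))
De Morgan's: NOT(OR of terms) = AND of negations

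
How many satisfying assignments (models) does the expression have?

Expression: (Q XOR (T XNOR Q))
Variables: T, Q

Satisfying assignments: (0,0), (0,1)
Count: 2 out of 4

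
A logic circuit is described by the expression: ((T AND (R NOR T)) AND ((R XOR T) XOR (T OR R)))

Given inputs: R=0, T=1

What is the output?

Substituting: ((1 AND (0 NOR 1)) AND ((0 XOR 1) XOR (1 OR 0)))
= 0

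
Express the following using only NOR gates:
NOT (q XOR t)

(((((q NOR t) NOR (q NOR t)) NOR ((q NOR t) NOR (q NOR t))) NOR ((((q NOR q) NOR (t NOR t)) NOR ((q NOR q) NOR (t NOR t))) NOR (((q NOR q) NOR (t NOR t)) NOR ((q NOR q) NOR (t NOR t))))) NOR ((((q NOR t) NOR (q NOR t)) NOR ((q NOR t) NOR (q NOR t))) NOR ((((q NOR q) NOR (t NOR t)) NOR ((q NOR q) NOR (t NOR t))) NOR (((q NOR q) NOR (t NOR t)) NOR ((q NOR q) NOR (t NOR t))))))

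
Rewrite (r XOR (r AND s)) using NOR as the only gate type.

((((r NOR ((r NOR r) NOR (s NOR s))) NOR (r NOR ((r NOR r) NOR (s NOR s)))) NOR ((r NOR ((r NOR r) NOR (s NOR s))) NOR (r NOR ((r NOR r) NOR (s NOR s))))) NOR ((((r NOR r) NOR (((r NOR r) NOR (s NOR s)) NOR ((r NOR r) NOR (s NOR s)))) NOR ((r NOR r) NOR (((r NOR r) NOR (s NOR s)) NOR ((r NOR r) NOR (s NOR s))))) NOR (((r NOR r) NOR (((r NOR r) NOR (s NOR s)) NOR ((r NOR r) NOR (s NOR s)))) NOR ((r NOR r) NOR (((r NOR r) NOR (s NOR s)) NOR ((r NOR r) NOR (s NOR s)))))))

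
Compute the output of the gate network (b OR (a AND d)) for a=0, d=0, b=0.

Substituting: (0 OR (0 AND 0))
= 0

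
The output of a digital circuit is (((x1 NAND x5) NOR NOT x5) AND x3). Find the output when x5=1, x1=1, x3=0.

Substituting: (((1 NAND 1) NOR NOT 1) AND 0)
= 0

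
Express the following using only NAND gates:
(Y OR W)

((Y NAND Y) NAND (W NAND W))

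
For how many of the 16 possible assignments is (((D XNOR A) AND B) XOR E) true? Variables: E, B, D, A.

Satisfying assignments: (0,1,0,0), (0,1,1,1), (1,0,0,0), (1,0,0,1), (1,0,1,0), (1,0,1,1), (1,1,0,1), (1,1,1,0)
Count: 8 out of 16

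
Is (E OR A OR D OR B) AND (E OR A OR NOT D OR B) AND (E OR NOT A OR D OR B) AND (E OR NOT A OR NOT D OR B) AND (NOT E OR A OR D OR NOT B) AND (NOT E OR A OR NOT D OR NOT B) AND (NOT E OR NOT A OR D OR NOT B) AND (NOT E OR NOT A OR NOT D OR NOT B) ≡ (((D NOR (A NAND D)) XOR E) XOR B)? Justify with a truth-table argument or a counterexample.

Yes, they are equivalent — the two output columns agree on all 16 assignments:
E | A | D | B | Expression 1 | Expression 2
-------------------------------------------
0 | 0 | 0 | 0 | 0 | 0
0 | 0 | 0 | 1 | 1 | 1
0 | 0 | 1 | 0 | 0 | 0
0 | 0 | 1 | 1 | 1 | 1
0 | 1 | 0 | 0 | 0 | 0
0 | 1 | 0 | 1 | 1 | 1
0 | 1 | 1 | 0 | 0 | 0
0 | 1 | 1 | 1 | 1 | 1
1 | 0 | 0 | 0 | 1 | 1
1 | 0 | 0 | 1 | 0 | 0
1 | 0 | 1 | 0 | 1 | 1
1 | 0 | 1 | 1 | 0 | 0
1 | 1 | 0 | 0 | 1 | 1
1 | 1 | 0 | 1 | 0 | 0
1 | 1 | 1 | 0 | 1 | 1
1 | 1 | 1 | 1 | 0 | 0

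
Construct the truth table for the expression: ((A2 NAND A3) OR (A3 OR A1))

A1 | A2 | A3 | Output
---------------------
0 | 0 | 0 | 1
0 | 0 | 1 | 1
0 | 1 | 0 | 1
0 | 1 | 1 | 1
1 | 0 | 0 | 1
1 | 0 | 1 | 1
1 | 1 | 0 | 1
1 | 1 | 1 | 1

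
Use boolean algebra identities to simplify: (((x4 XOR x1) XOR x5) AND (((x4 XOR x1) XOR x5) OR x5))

By absorption (E AND (E OR v) = E):
= ((x4 XOR x1) XOR x5)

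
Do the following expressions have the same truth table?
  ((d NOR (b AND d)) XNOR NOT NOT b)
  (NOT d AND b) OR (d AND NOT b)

Yes, they are equivalent — the two output columns agree on all 4 assignments:
d | b | Expression 1 | Expression 2
-----------------------------------
0 | 0 | 0 | 0
0 | 1 | 1 | 1
1 | 0 | 1 | 1
1 | 1 | 0 | 0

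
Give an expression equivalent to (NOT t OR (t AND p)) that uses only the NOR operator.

(((t NOR t) NOR ((t NOR t) NOR (p NOR p))) NOR ((t NOR t) NOR ((t NOR t) NOR (p NOR p))))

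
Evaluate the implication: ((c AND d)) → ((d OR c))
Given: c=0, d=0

Antecedent ((c AND d)) = 0; consequent ((d OR c)) = 0.
0 → 0 = 1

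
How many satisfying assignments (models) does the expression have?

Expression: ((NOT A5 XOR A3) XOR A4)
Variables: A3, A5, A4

Satisfying assignments: (0,0,0), (0,1,1), (1,0,1), (1,1,0)
Count: 4 out of 8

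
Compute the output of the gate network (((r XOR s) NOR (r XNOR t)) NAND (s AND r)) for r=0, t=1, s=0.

Substituting: (((0 XOR 0) NOR (0 XNOR 1)) NAND (0 AND 0))
= 1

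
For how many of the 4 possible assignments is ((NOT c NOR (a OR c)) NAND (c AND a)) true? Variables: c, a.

Satisfying assignments: (0,0), (0,1), (1,0), (1,1)
Count: 4 out of 4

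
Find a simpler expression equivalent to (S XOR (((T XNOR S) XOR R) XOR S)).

By XOR self-cancellation ((E XOR v) XOR v = E):
= ((T XNOR S) XOR R)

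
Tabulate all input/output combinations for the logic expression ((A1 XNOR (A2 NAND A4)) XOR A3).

A4 | A1 | A3 | A2 | Output
--------------------------
0 | 0 | 0 | 0 | 0
0 | 0 | 0 | 1 | 0
0 | 0 | 1 | 0 | 1
0 | 0 | 1 | 1 | 1
0 | 1 | 0 | 0 | 1
0 | 1 | 0 | 1 | 1
0 | 1 | 1 | 0 | 0
0 | 1 | 1 | 1 | 0
1 | 0 | 0 | 0 | 0
1 | 0 | 0 | 1 | 1
1 | 0 | 1 | 0 | 1
1 | 0 | 1 | 1 | 0
1 | 1 | 0 | 0 | 1
1 | 1 | 0 | 1 | 0
1 | 1 | 1 | 0 | 0
1 | 1 | 1 | 1 | 1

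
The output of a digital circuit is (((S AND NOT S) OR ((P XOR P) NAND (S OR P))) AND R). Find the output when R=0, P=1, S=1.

Substituting: (((1 AND NOT 1) OR ((1 XOR 1) NAND (1 OR 1))) AND 0)
= 0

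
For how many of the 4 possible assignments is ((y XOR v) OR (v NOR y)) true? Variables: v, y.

Satisfying assignments: (0,0), (0,1), (1,0)
Count: 3 out of 4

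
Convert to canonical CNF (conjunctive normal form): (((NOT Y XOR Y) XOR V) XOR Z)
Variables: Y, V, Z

(Y OR V OR NOT Z) AND (Y OR NOT V OR Z) AND (NOT Y OR V OR NOT Z) AND (NOT Y OR NOT V OR Z)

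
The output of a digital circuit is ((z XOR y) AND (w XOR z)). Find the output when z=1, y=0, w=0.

Substituting: ((1 XOR 0) AND (0 XOR 1))
= 1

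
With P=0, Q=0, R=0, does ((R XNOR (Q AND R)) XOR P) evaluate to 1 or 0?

Substituting: ((0 XNOR (0 AND 0)) XOR 0)
= 1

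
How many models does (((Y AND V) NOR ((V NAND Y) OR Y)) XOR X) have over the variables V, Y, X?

Satisfying assignments: (0,0,1), (0,1,1), (1,0,1), (1,1,1)
Count: 4 out of 8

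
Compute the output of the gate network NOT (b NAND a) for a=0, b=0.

Substituting: NOT (0 NAND 0)
= 0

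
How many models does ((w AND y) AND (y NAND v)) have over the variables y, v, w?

Satisfying assignments: (1,0,1)
Count: 1 out of 8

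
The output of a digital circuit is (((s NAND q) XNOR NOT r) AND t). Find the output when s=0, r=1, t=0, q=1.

Substituting: (((0 NAND 1) XNOR NOT 1) AND 0)
= 0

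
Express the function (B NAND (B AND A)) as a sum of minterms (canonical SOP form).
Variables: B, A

Σm(0, 1, 2) = (NOT B AND NOT A) OR (NOT B AND A) OR (B AND NOT A)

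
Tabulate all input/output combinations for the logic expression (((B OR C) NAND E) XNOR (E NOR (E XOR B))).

E | B | C | Output
------------------
0 | 0 | 0 | 1
0 | 0 | 1 | 1
0 | 1 | 0 | 0
0 | 1 | 1 | 0
1 | 0 | 0 | 0
1 | 0 | 1 | 1
1 | 1 | 0 | 1
1 | 1 | 1 | 1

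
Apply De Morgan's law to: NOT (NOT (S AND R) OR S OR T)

(S AND R) AND NOT S AND NOT T
De Morgan's: NOT(OR of terms) = AND of negations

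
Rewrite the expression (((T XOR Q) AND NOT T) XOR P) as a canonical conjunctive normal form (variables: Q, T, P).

(Q OR T OR P) AND (Q OR NOT T OR P) AND (NOT Q OR T OR NOT P) AND (NOT Q OR NOT T OR P)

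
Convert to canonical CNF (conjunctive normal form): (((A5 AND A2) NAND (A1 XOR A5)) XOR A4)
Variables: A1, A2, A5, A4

(A1 OR A2 OR A5 OR NOT A4) AND (A1 OR A2 OR NOT A5 OR NOT A4) AND (A1 OR NOT A2 OR A5 OR NOT A4) AND (A1 OR NOT A2 OR NOT A5 OR A4) AND (NOT A1 OR A2 OR A5 OR NOT A4) AND (NOT A1 OR A2 OR NOT A5 OR NOT A4) AND (NOT A1 OR NOT A2 OR A5 OR NOT A4) AND (NOT A1 OR NOT A2 OR NOT A5 OR NOT A4)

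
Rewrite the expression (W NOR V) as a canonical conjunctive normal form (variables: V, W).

(V OR NOT W) AND (NOT V OR W) AND (NOT V OR NOT W)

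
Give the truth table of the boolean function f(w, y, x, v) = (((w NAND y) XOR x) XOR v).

w | y | x | v | Output
----------------------
0 | 0 | 0 | 0 | 1
0 | 0 | 0 | 1 | 0
0 | 0 | 1 | 0 | 0
0 | 0 | 1 | 1 | 1
0 | 1 | 0 | 0 | 1
0 | 1 | 0 | 1 | 0
0 | 1 | 1 | 0 | 0
0 | 1 | 1 | 1 | 1
1 | 0 | 0 | 0 | 1
1 | 0 | 0 | 1 | 0
1 | 0 | 1 | 0 | 0
1 | 0 | 1 | 1 | 1
1 | 1 | 0 | 0 | 0
1 | 1 | 0 | 1 | 1
1 | 1 | 1 | 0 | 1
1 | 1 | 1 | 1 | 0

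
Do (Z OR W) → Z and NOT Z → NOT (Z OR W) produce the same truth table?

Yes, Contrapositive is always equivalent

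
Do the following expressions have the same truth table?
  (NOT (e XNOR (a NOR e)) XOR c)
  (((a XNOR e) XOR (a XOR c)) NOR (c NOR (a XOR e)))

No. Counterexample: with e=0, a=0, c=0, Expression 1 = 1 but Expression 2 = 0.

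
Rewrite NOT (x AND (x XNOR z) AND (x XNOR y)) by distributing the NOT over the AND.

NOT x OR NOT (x XNOR z) OR NOT (x XNOR y)
De Morgan's: NOT(AND of terms) = OR of negations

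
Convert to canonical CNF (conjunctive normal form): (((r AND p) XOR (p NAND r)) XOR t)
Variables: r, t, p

(r OR NOT t OR p) AND (r OR NOT t OR NOT p) AND (NOT r OR NOT t OR p) AND (NOT r OR NOT t OR NOT p)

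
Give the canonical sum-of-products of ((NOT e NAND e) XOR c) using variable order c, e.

Σm(0, 1) = (NOT c AND NOT e) OR (NOT c AND e)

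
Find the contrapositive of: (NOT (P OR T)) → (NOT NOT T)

Contrapositive: NOT T → (P OR T)
Note: A statement and its contrapositive are logically equivalent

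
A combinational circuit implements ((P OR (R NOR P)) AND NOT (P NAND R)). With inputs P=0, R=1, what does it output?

Substituting: ((0 OR (1 NOR 0)) AND NOT (0 NAND 1))
= 0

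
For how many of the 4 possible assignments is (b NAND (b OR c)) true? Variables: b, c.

Satisfying assignments: (0,0), (0,1)
Count: 2 out of 4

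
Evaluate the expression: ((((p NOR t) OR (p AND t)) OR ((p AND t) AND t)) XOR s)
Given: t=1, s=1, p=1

Substituting: ((((1 NOR 1) OR (1 AND 1)) OR ((1 AND 1) AND 1)) XOR 1)
= 0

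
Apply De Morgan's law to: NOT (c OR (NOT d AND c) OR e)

NOT c AND NOT (NOT d AND c) AND NOT e
De Morgan's: NOT(OR of terms) = AND of negations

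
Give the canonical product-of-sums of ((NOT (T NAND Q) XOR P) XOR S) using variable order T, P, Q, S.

ΠM(0, 2, 5, 7, 8, 11, 13, 14) = (T OR P OR Q OR S) AND (T OR P OR NOT Q OR S) AND (T OR NOT P OR Q OR NOT S) AND (T OR NOT P OR NOT Q OR NOT S) AND (NOT T OR P OR Q OR S) AND (NOT T OR P OR NOT Q OR NOT S) AND (NOT T OR NOT P OR Q OR NOT S) AND (NOT T OR NOT P OR NOT Q OR S)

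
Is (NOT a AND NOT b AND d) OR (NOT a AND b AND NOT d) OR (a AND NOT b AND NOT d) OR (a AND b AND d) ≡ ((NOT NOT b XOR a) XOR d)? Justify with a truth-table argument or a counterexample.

Yes, they are equivalent — the two output columns agree on all 8 assignments:
a | b | d | Expression 1 | Expression 2
---------------------------------------
0 | 0 | 0 | 0 | 0
0 | 0 | 1 | 1 | 1
0 | 1 | 0 | 1 | 1
0 | 1 | 1 | 0 | 0
1 | 0 | 0 | 1 | 1
1 | 0 | 1 | 0 | 0
1 | 1 | 0 | 0 | 0
1 | 1 | 1 | 1 | 1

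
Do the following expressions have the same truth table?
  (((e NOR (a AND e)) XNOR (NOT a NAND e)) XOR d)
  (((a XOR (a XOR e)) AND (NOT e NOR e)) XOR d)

No. Counterexample: with e=0, a=0, d=0, Expression 1 = 1 but Expression 2 = 0.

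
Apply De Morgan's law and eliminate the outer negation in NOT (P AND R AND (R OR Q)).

NOT P OR NOT R OR NOT (R OR Q)
De Morgan's: NOT(AND of terms) = OR of negations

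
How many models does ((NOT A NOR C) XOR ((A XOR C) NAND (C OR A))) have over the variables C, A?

Satisfying assignments: (0,0), (0,1), (1,1)
Count: 3 out of 4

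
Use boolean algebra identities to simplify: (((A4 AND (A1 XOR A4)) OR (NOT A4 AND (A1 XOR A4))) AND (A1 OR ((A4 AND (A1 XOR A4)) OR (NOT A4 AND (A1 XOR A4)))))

By absorption (E AND (E OR v) = E) then distribution ((E AND v) OR (E AND NOT v) = E):
= (A1 XOR A4)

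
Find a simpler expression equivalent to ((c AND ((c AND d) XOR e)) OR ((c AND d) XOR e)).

By absorption (E OR (E AND v) = E):
= ((c AND d) XOR e)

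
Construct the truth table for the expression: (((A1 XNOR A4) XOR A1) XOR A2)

A4 | A2 | A1 | Output
---------------------
0 | 0 | 0 | 1
0 | 0 | 1 | 1
0 | 1 | 0 | 0
0 | 1 | 1 | 0
1 | 0 | 0 | 0
1 | 0 | 1 | 0
1 | 1 | 0 | 1
1 | 1 | 1 | 1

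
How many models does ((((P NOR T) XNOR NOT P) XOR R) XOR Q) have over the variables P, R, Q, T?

Satisfying assignments: (0,0,0,0), (0,0,1,1), (0,1,0,1), (0,1,1,0), (1,0,0,0), (1,0,0,1), (1,1,1,0), (1,1,1,1)
Count: 8 out of 16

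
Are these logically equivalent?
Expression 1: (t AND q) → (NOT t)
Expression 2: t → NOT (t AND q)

Yes, Contrapositive is always equivalent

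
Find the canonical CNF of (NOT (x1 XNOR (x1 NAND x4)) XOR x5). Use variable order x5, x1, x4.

(x5 OR NOT x1 OR x4) AND (NOT x5 OR x1 OR x4) AND (NOT x5 OR x1 OR NOT x4) AND (NOT x5 OR NOT x1 OR NOT x4)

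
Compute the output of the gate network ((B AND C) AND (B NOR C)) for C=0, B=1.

Substituting: ((1 AND 0) AND (1 NOR 0))
= 0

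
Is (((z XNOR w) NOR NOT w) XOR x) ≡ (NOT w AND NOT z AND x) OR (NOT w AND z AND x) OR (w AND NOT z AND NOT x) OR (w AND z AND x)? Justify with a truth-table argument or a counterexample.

Yes, they are equivalent — the two output columns agree on all 8 assignments:
w | z | x | Expression 1 | Expression 2
---------------------------------------
0 | 0 | 0 | 0 | 0
0 | 0 | 1 | 1 | 1
0 | 1 | 0 | 0 | 0
0 | 1 | 1 | 1 | 1
1 | 0 | 0 | 1 | 1
1 | 0 | 1 | 0 | 0
1 | 1 | 0 | 0 | 0
1 | 1 | 1 | 1 | 1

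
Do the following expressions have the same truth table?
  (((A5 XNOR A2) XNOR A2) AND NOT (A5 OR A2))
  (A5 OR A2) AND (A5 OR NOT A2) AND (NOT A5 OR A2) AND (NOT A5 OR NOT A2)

Yes, they are equivalent — the two output columns agree on all 4 assignments:
A5 | A2 | Expression 1 | Expression 2
-------------------------------------
0 | 0 | 0 | 0
0 | 1 | 0 | 0
1 | 0 | 0 | 0
1 | 1 | 0 | 0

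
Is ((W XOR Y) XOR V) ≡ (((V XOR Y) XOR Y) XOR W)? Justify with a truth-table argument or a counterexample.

No. Counterexample: with V=0, W=0, Y=1, Expression 1 = 1 but Expression 2 = 0.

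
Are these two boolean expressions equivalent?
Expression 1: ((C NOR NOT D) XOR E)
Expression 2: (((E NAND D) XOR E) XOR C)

No. Counterexample: with E=0, D=0, C=0, Expression 1 = 0 but Expression 2 = 1.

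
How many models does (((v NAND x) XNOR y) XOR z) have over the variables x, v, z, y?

Satisfying assignments: (0,0,0,1), (0,0,1,0), (0,1,0,1), (0,1,1,0), (1,0,0,1), (1,0,1,0), (1,1,0,0), (1,1,1,1)
Count: 8 out of 16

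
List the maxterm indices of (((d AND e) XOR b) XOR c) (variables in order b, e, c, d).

ΠM(0, 1, 4, 7, 10, 11, 13, 14) = (b OR e OR c OR d) AND (b OR e OR c OR NOT d) AND (b OR NOT e OR c OR d) AND (b OR NOT e OR NOT c OR NOT d) AND (NOT b OR e OR NOT c OR d) AND (NOT b OR e OR NOT c OR NOT d) AND (NOT b OR NOT e OR c OR NOT d) AND (NOT b OR NOT e OR NOT c OR d)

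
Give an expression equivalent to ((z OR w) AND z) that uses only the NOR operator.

((((z NOR w) NOR (z NOR w)) NOR ((z NOR w) NOR (z NOR w))) NOR (z NOR z))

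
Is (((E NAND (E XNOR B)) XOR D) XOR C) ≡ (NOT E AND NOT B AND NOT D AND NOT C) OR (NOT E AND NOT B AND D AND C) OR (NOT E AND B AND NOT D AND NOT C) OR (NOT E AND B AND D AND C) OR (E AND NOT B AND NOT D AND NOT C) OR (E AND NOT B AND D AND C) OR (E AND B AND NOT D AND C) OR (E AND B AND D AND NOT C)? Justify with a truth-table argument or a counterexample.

Yes, they are equivalent — the two output columns agree on all 16 assignments:
E | B | D | C | Expression 1 | Expression 2
-------------------------------------------
0 | 0 | 0 | 0 | 1 | 1
0 | 0 | 0 | 1 | 0 | 0
0 | 0 | 1 | 0 | 0 | 0
0 | 0 | 1 | 1 | 1 | 1
0 | 1 | 0 | 0 | 1 | 1
0 | 1 | 0 | 1 | 0 | 0
0 | 1 | 1 | 0 | 0 | 0
0 | 1 | 1 | 1 | 1 | 1
1 | 0 | 0 | 0 | 1 | 1
1 | 0 | 0 | 1 | 0 | 0
1 | 0 | 1 | 0 | 0 | 0
1 | 0 | 1 | 1 | 1 | 1
1 | 1 | 0 | 0 | 0 | 0
1 | 1 | 0 | 1 | 1 | 1
1 | 1 | 1 | 0 | 1 | 1
1 | 1 | 1 | 1 | 0 | 0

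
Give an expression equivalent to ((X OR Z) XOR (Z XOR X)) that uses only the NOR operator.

((((((X NOR Z) NOR (X NOR Z)) NOR ((((Z NOR X) NOR (Z NOR X)) NOR ((Z NOR X) NOR (Z NOR X))) NOR ((((Z NOR Z) NOR (X NOR X)) NOR ((Z NOR Z) NOR (X NOR X))) NOR (((Z NOR Z) NOR (X NOR X)) NOR ((Z NOR Z) NOR (X NOR X)))))) NOR (((X NOR Z) NOR (X NOR Z)) NOR ((((Z NOR X) NOR (Z NOR X)) NOR ((Z NOR X) NOR (Z NOR X))) NOR ((((Z NOR Z) NOR (X NOR X)) NOR ((Z NOR Z) NOR (X NOR X))) NOR (((Z NOR Z) NOR (X NOR X)) NOR ((Z NOR Z) NOR (X NOR X))))))) NOR ((((X NOR Z) NOR (X NOR Z)) NOR ((((Z NOR X) NOR (Z NOR X)) NOR ((Z NOR X) NOR (Z NOR X))) NOR ((((Z NOR Z) NOR (X NOR X)) NOR ((Z NOR Z) NOR (X NOR X))) NOR (((Z NOR Z) NOR (X NOR X)) NOR ((Z NOR Z) NOR (X NOR X)))))) NOR (((X NOR Z) NOR (X NOR Z)) NOR ((((Z NOR X) NOR (Z NOR X)) NOR ((Z NOR X) NOR (Z NOR X))) NOR ((((Z NOR Z) NOR (X NOR X)) NOR ((Z NOR Z) NOR (X NOR X))) NOR (((Z NOR Z) NOR (X NOR X)) NOR ((Z NOR Z) NOR (X NOR X)))))))) NOR ((((((X NOR Z) NOR (X NOR Z)) NOR ((X NOR Z) NOR (X NOR Z))) NOR (((((Z NOR X) NOR (Z NOR X)) NOR ((Z NOR X) NOR (Z NOR X))) NOR ((((Z NOR Z) NOR (X NOR X)) NOR ((Z NOR Z) NOR (X NOR X))) NOR (((Z NOR Z) NOR (X NOR X)) NOR ((Z NOR Z) NOR (X NOR X))))) NOR ((((Z NOR X) NOR (Z NOR X)) NOR ((Z NOR X) NOR (Z NOR X))) NOR ((((Z NOR Z) NOR (X NOR X)) NOR ((Z NOR Z) NOR (X NOR X))) NOR (((Z NOR Z) NOR (X NOR X)) NOR ((Z NOR Z) NOR (X NOR X))))))) NOR ((((X NOR Z) NOR (X NOR Z)) NOR ((X NOR Z) NOR (X NOR Z))) NOR (((((Z NOR X) NOR (Z NOR X)) NOR ((Z NOR X) NOR (Z NOR X))) NOR ((((Z NOR Z) NOR (X NOR X)) NOR ((Z NOR Z) NOR (X NOR X))) NOR (((Z NOR Z) NOR (X NOR X)) NOR ((Z NOR Z) NOR (X NOR X))))) NOR ((((Z NOR X) NOR (Z NOR X)) NOR ((Z NOR X) NOR (Z NOR X))) NOR ((((Z NOR Z) NOR (X NOR X)) NOR ((Z NOR Z) NOR (X NOR X))) NOR (((Z NOR Z) NOR (X NOR X)) NOR ((Z NOR Z) NOR (X NOR X)))))))) NOR (((((X NOR Z) NOR (X NOR Z)) NOR ((X NOR Z) NOR (X NOR Z))) NOR (((((Z NOR X) NOR (Z NOR X)) NOR ((Z NOR X) NOR (Z NOR X))) NOR ((((Z NOR Z) NOR (X NOR X)) NOR ((Z NOR Z) NOR (X NOR X))) NOR (((Z NOR Z) NOR (X NOR X)) NOR ((Z NOR Z) NOR (X NOR X))))) NOR ((((Z NOR X) NOR (Z NOR X)) NOR ((Z NOR X) NOR (Z NOR X))) NOR ((((Z NOR Z) NOR (X NOR X)) NOR ((Z NOR Z) NOR (X NOR X))) NOR (((Z NOR Z) NOR (X NOR X)) NOR ((Z NOR Z) NOR (X NOR X))))))) NOR ((((X NOR Z) NOR (X NOR Z)) NOR ((X NOR Z) NOR (X NOR Z))) NOR (((((Z NOR X) NOR (Z NOR X)) NOR ((Z NOR X) NOR (Z NOR X))) NOR ((((Z NOR Z) NOR (X NOR X)) NOR ((Z NOR Z) NOR (X NOR X))) NOR (((Z NOR Z) NOR (X NOR X)) NOR ((Z NOR Z) NOR (X NOR X))))) NOR ((((Z NOR X) NOR (Z NOR X)) NOR ((Z NOR X) NOR (Z NOR X))) NOR ((((Z NOR Z) NOR (X NOR X)) NOR ((Z NOR Z) NOR (X NOR X))) NOR (((Z NOR Z) NOR (X NOR X)) NOR ((Z NOR Z) NOR (X NOR X))))))))))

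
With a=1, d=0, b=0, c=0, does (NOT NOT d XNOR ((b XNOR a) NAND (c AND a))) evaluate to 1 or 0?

Substituting: (NOT NOT 0 XNOR ((0 XNOR 1) NAND (0 AND 1)))
= 0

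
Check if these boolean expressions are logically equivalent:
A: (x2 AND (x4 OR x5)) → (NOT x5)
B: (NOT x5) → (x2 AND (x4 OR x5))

No, Converse is not equivalent to original (counterexample: x4=0, x5=0, x2=0)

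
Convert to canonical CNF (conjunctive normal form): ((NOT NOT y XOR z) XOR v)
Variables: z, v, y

(z OR v OR y) AND (z OR NOT v OR NOT y) AND (NOT z OR v OR NOT y) AND (NOT z OR NOT v OR y)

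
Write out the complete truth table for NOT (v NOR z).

z | v | Output
--------------
0 | 0 | 0
0 | 1 | 1
1 | 0 | 1
1 | 1 | 1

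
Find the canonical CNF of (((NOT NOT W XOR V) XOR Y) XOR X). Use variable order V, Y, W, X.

(V OR Y OR W OR X) AND (V OR Y OR NOT W OR NOT X) AND (V OR NOT Y OR W OR NOT X) AND (V OR NOT Y OR NOT W OR X) AND (NOT V OR Y OR W OR NOT X) AND (NOT V OR Y OR NOT W OR X) AND (NOT V OR NOT Y OR W OR X) AND (NOT V OR NOT Y OR NOT W OR NOT X)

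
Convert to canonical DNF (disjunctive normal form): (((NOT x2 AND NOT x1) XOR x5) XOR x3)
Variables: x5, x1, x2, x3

(NOT x5 AND NOT x1 AND NOT x2 AND NOT x3) OR (NOT x5 AND NOT x1 AND x2 AND x3) OR (NOT x5 AND x1 AND NOT x2 AND x3) OR (NOT x5 AND x1 AND x2 AND x3) OR (x5 AND NOT x1 AND NOT x2 AND x3) OR (x5 AND NOT x1 AND x2 AND NOT x3) OR (x5 AND x1 AND NOT x2 AND NOT x3) OR (x5 AND x1 AND x2 AND NOT x3)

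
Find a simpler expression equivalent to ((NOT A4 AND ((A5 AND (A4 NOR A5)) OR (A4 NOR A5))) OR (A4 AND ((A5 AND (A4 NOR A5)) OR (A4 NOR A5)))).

By distribution ((E AND v) OR (E AND NOT v) = E) then absorption (E OR (E AND v) = E):
= (A4 NOR A5)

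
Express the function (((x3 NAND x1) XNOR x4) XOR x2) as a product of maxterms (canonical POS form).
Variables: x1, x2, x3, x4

ΠM(0, 2, 5, 7, 8, 11, 13, 14) = (x1 OR x2 OR x3 OR x4) AND (x1 OR x2 OR NOT x3 OR x4) AND (x1 OR NOT x2 OR x3 OR NOT x4) AND (x1 OR NOT x2 OR NOT x3 OR NOT x4) AND (NOT x1 OR x2 OR x3 OR x4) AND (NOT x1 OR x2 OR NOT x3 OR NOT x4) AND (NOT x1 OR NOT x2 OR x3 OR NOT x4) AND (NOT x1 OR NOT x2 OR NOT x3 OR x4)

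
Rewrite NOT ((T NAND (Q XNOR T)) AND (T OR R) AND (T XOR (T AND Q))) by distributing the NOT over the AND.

NOT (T NAND (Q XNOR T)) OR NOT (T OR R) OR NOT (T XOR (T AND Q))
De Morgan's: NOT(AND of terms) = OR of negations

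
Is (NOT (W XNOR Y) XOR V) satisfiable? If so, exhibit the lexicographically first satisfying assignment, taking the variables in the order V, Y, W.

V=0, Y=0, W=1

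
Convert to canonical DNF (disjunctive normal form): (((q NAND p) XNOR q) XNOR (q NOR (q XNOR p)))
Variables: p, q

(NOT p AND NOT q) OR (p AND q)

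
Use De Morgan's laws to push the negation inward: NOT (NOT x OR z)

x AND NOT z
De Morgan's: NOT(OR of terms) = AND of negations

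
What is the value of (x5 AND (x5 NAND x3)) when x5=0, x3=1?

Substituting: (0 AND (0 NAND 1))
= 0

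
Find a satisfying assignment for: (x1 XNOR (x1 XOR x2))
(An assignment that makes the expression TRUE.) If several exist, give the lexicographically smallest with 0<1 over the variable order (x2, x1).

x2=0, x1=0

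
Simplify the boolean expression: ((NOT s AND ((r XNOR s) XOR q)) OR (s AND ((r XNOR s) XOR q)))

By distribution ((E AND v) OR (E AND NOT v) = E):
= ((r XNOR s) XOR q)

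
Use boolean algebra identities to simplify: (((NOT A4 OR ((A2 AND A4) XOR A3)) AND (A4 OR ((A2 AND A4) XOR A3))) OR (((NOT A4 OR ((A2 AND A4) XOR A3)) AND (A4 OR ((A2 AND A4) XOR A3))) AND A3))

By absorption (E OR (E AND v) = E) then distribution ((E OR v) AND (E OR NOT v) = E):
= ((A2 AND A4) XOR A3)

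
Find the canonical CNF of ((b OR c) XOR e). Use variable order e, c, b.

(e OR c OR b) AND (NOT e OR c OR NOT b) AND (NOT e OR NOT c OR b) AND (NOT e OR NOT c OR NOT b)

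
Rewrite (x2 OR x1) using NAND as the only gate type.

((x2 NAND x2) NAND (x1 NAND x1))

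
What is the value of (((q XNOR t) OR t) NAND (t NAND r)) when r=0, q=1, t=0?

Substituting: (((1 XNOR 0) OR 0) NAND (0 NAND 0))
= 1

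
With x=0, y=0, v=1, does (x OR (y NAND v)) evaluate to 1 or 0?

Substituting: (0 OR (0 NAND 1))
= 1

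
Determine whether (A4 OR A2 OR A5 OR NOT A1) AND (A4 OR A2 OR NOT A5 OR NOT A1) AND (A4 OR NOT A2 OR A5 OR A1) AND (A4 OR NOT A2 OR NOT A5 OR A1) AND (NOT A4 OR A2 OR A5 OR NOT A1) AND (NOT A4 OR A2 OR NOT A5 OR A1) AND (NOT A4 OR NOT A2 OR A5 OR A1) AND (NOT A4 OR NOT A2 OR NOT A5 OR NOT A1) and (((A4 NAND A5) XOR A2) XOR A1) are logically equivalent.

Yes, they are equivalent — the two output columns agree on all 16 assignments:
A4 | A2 | A5 | A1 | Expression 1 | Expression 2
-----------------------------------------------
0 | 0 | 0 | 0 | 1 | 1
0 | 0 | 0 | 1 | 0 | 0
0 | 0 | 1 | 0 | 1 | 1
0 | 0 | 1 | 1 | 0 | 0
0 | 1 | 0 | 0 | 0 | 0
0 | 1 | 0 | 1 | 1 | 1
0 | 1 | 1 | 0 | 0 | 0
0 | 1 | 1 | 1 | 1 | 1
1 | 0 | 0 | 0 | 1 | 1
1 | 0 | 0 | 1 | 0 | 0
1 | 0 | 1 | 0 | 0 | 0
1 | 0 | 1 | 1 | 1 | 1
1 | 1 | 0 | 0 | 0 | 0
1 | 1 | 0 | 1 | 1 | 1
1 | 1 | 1 | 0 | 1 | 1
1 | 1 | 1 | 1 | 0 | 0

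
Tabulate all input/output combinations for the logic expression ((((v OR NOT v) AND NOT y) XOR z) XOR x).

v | z | x | y | Output
----------------------
0 | 0 | 0 | 0 | 1
0 | 0 | 0 | 1 | 0
0 | 0 | 1 | 0 | 0
0 | 0 | 1 | 1 | 1
0 | 1 | 0 | 0 | 0
0 | 1 | 0 | 1 | 1
0 | 1 | 1 | 0 | 1
0 | 1 | 1 | 1 | 0
1 | 0 | 0 | 0 | 1
1 | 0 | 0 | 1 | 0
1 | 0 | 1 | 0 | 0
1 | 0 | 1 | 1 | 1
1 | 1 | 0 | 0 | 0
1 | 1 | 0 | 1 | 1
1 | 1 | 1 | 0 | 1
1 | 1 | 1 | 1 | 0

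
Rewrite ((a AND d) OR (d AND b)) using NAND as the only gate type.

((((a NAND d) NAND (a NAND d)) NAND ((a NAND d) NAND (a NAND d))) NAND (((d NAND b) NAND (d NAND b)) NAND ((d NAND b) NAND (d NAND b))))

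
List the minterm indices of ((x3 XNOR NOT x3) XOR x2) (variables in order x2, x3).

Σm(2, 3) = (x2 AND NOT x3) OR (x2 AND x3)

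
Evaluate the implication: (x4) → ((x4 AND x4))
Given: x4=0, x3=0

Antecedent (x4) = 0; consequent ((x4 AND x4)) = 0.
0 → 0 = 1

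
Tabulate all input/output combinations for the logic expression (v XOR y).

y | v | Output
--------------
0 | 0 | 0
0 | 1 | 1
1 | 0 | 1
1 | 1 | 0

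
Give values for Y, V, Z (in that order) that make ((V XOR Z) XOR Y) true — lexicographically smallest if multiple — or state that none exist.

Y=0, V=0, Z=1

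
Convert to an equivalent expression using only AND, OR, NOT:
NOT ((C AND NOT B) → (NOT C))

(C AND NOT B) AND C
(Negated implication: NOT(A → B) = A AND NOT B)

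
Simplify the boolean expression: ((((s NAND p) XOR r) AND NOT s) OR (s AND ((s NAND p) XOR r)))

By distribution ((E AND v) OR (E AND NOT v) = E):
= ((s NAND p) XOR r)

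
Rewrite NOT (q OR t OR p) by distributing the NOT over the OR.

NOT q AND NOT t AND NOT p
De Morgan's: NOT(OR of terms) = AND of negations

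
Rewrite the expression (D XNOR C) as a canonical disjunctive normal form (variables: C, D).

(NOT C AND NOT D) OR (C AND D)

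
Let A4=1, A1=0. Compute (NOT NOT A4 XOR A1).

Substituting: (NOT NOT 1 XOR 0)
= 1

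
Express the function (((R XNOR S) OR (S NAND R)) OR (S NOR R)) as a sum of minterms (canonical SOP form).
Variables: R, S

Σm(0, 1, 2, 3) = (NOT R AND NOT S) OR (NOT R AND S) OR (R AND NOT S) OR (R AND S)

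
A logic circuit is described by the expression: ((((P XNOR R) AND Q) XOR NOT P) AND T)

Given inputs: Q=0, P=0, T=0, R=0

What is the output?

Substituting: ((((0 XNOR 0) AND 0) XOR NOT 0) AND 0)
= 0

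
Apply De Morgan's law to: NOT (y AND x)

NOT y OR NOT x
De Morgan's: NOT(AND of terms) = OR of negations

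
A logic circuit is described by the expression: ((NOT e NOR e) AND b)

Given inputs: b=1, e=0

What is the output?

Substituting: ((NOT 0 NOR 0) AND 1)
= 0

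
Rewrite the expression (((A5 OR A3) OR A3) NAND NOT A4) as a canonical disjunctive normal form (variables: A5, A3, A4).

(NOT A5 AND NOT A3 AND NOT A4) OR (NOT A5 AND NOT A3 AND A4) OR (NOT A5 AND A3 AND A4) OR (A5 AND NOT A3 AND A4) OR (A5 AND A3 AND A4)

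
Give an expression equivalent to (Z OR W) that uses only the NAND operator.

((Z NAND Z) NAND (W NAND W))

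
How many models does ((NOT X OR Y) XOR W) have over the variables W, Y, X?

Satisfying assignments: (0,0,0), (0,1,0), (0,1,1), (1,0,1)
Count: 4 out of 8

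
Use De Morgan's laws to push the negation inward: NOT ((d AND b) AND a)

NOT (d AND b) OR NOT a
De Morgan's: NOT(AND of terms) = OR of negations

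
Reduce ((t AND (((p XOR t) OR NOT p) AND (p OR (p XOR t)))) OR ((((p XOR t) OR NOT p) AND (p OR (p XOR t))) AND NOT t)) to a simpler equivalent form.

By distribution ((E AND v) OR (E AND NOT v) = E) then distribution ((E OR v) AND (E OR NOT v) = E):
= (p XOR t)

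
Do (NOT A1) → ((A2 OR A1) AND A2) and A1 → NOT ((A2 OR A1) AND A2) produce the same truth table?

No, Inverse is not equivalent to original (counterexample: A1=0, A2=0)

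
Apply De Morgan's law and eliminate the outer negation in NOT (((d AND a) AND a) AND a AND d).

NOT ((d AND a) AND a) OR NOT a OR NOT d
De Morgan's: NOT(AND of terms) = OR of negations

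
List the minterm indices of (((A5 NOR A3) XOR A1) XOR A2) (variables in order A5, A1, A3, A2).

Σm(0, 3, 5, 6, 9, 11, 12, 14) = (NOT A5 AND NOT A1 AND NOT A3 AND NOT A2) OR (NOT A5 AND NOT A1 AND A3 AND A2) OR (NOT A5 AND A1 AND NOT A3 AND A2) OR (NOT A5 AND A1 AND A3 AND NOT A2) OR (A5 AND NOT A1 AND NOT A3 AND A2) OR (A5 AND NOT A1 AND A3 AND A2) OR (A5 AND A1 AND NOT A3 AND NOT A2) OR (A5 AND A1 AND A3 AND NOT A2)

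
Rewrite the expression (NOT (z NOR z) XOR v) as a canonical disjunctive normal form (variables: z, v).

(NOT z AND v) OR (z AND NOT v)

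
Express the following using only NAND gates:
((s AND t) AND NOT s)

((((s NAND t) NAND (s NAND t)) NAND (s NAND s)) NAND (((s NAND t) NAND (s NAND t)) NAND (s NAND s)))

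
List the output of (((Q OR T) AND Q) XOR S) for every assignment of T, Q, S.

T | Q | S | Output
------------------
0 | 0 | 0 | 0
0 | 0 | 1 | 1
0 | 1 | 0 | 1
0 | 1 | 1 | 0
1 | 0 | 0 | 0
1 | 0 | 1 | 1
1 | 1 | 0 | 1
1 | 1 | 1 | 0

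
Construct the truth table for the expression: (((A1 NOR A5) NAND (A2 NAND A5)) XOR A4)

A4 | A2 | A1 | A5 | Output
--------------------------
0 | 0 | 0 | 0 | 0
0 | 0 | 0 | 1 | 1
0 | 0 | 1 | 0 | 1
0 | 0 | 1 | 1 | 1
0 | 1 | 0 | 0 | 0
0 | 1 | 0 | 1 | 1
0 | 1 | 1 | 0 | 1
0 | 1 | 1 | 1 | 1
1 | 0 | 0 | 0 | 1
1 | 0 | 0 | 1 | 0
1 | 0 | 1 | 0 | 0
1 | 0 | 1 | 1 | 0
1 | 1 | 0 | 0 | 1
1 | 1 | 0 | 1 | 0
1 | 1 | 1 | 0 | 0
1 | 1 | 1 | 1 | 0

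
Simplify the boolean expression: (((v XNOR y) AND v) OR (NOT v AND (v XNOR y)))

By distribution ((E AND v) OR (E AND NOT v) = E):
= (v XNOR y)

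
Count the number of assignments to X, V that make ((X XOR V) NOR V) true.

Satisfying assignments: (0,0)
Count: 1 out of 4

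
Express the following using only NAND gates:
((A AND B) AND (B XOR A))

((((A NAND B) NAND (A NAND B)) NAND ((B NAND (B NAND A)) NAND (A NAND (B NAND A)))) NAND (((A NAND B) NAND (A NAND B)) NAND ((B NAND (B NAND A)) NAND (A NAND (B NAND A)))))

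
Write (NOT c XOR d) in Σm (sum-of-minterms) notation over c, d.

Σm(0, 3) = (NOT c AND NOT d) OR (c AND d)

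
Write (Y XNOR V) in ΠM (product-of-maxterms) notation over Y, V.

ΠM(1, 2) = (Y OR NOT V) AND (NOT Y OR V)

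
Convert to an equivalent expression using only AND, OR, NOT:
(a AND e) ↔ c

((a AND e) AND c) OR (NOT (a AND e) AND NOT c)
(Biconditional = both true or both false)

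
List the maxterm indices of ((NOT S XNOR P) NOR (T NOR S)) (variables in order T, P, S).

ΠM(0, 1, 2, 5, 6) = (T OR P OR S) AND (T OR P OR NOT S) AND (T OR NOT P OR S) AND (NOT T OR P OR NOT S) AND (NOT T OR NOT P OR S)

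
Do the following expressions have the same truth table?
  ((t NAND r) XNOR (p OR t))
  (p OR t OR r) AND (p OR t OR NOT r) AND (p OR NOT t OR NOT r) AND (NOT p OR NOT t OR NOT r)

Yes, they are equivalent — the two output columns agree on all 8 assignments:
p | t | r | Expression 1 | Expression 2
---------------------------------------
0 | 0 | 0 | 0 | 0
0 | 0 | 1 | 0 | 0
0 | 1 | 0 | 1 | 1
0 | 1 | 1 | 0 | 0
1 | 0 | 0 | 1 | 1
1 | 0 | 1 | 1 | 1
1 | 1 | 0 | 1 | 1
1 | 1 | 1 | 0 | 0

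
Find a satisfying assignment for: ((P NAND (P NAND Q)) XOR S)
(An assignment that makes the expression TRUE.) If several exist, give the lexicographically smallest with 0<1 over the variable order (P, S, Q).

P=0, S=0, Q=0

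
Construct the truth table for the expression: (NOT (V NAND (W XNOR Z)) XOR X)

Z | W | X | V | Output
----------------------
0 | 0 | 0 | 0 | 0
0 | 0 | 0 | 1 | 1
0 | 0 | 1 | 0 | 1
0 | 0 | 1 | 1 | 0
0 | 1 | 0 | 0 | 0
0 | 1 | 0 | 1 | 0
0 | 1 | 1 | 0 | 1
0 | 1 | 1 | 1 | 1
1 | 0 | 0 | 0 | 0
1 | 0 | 0 | 1 | 0
1 | 0 | 1 | 0 | 1
1 | 0 | 1 | 1 | 1
1 | 1 | 0 | 0 | 0
1 | 1 | 0 | 1 | 1
1 | 1 | 1 | 0 | 1
1 | 1 | 1 | 1 | 0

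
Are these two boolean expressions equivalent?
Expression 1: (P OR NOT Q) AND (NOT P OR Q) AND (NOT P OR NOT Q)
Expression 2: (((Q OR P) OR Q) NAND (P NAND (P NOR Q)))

Yes, they are equivalent — the two output columns agree on all 4 assignments:
P | Q | Expression 1 | Expression 2
-----------------------------------
0 | 0 | 1 | 1
0 | 1 | 0 | 0
1 | 0 | 0 | 0
1 | 1 | 0 | 0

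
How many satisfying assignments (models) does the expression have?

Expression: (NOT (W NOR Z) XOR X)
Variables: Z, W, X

Satisfying assignments: (0,0,1), (0,1,0), (1,0,0), (1,1,0)
Count: 4 out of 8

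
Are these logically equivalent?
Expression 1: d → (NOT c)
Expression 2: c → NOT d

Yes, Contrapositive is always equivalent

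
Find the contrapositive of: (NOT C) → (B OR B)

Contrapositive: NOT (B OR B) → C
Note: A statement and its contrapositive are logically equivalent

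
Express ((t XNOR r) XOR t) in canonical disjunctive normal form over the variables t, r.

(NOT t AND NOT r) OR (t AND NOT r)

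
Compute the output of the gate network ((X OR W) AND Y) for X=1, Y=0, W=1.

Substituting: ((1 OR 1) AND 0)
= 0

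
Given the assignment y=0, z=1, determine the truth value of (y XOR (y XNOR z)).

Substituting: (0 XOR (0 XNOR 1))
= 0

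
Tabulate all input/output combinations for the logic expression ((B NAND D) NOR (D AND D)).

B | D | Output
--------------
0 | 0 | 0
0 | 1 | 0
1 | 0 | 0
1 | 1 | 0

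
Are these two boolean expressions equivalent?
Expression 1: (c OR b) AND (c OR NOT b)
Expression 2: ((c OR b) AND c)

Yes, they are equivalent — the two output columns agree on all 4 assignments:
c | b | Expression 1 | Expression 2
-----------------------------------
0 | 0 | 0 | 0
0 | 1 | 0 | 0
1 | 0 | 1 | 1
1 | 1 | 1 | 1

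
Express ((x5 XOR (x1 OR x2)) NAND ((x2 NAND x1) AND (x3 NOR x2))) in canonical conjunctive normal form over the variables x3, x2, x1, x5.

(x3 OR x2 OR x1 OR NOT x5) AND (x3 OR x2 OR NOT x1 OR x5)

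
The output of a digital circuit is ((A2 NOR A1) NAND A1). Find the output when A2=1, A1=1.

Substituting: ((1 NOR 1) NAND 1)
= 1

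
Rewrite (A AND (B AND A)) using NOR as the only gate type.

((A NOR A) NOR (((B NOR B) NOR (A NOR A)) NOR ((B NOR B) NOR (A NOR A))))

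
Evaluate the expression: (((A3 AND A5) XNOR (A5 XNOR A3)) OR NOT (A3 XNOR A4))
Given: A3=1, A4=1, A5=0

Substituting: (((1 AND 0) XNOR (0 XNOR 1)) OR NOT (1 XNOR 1))
= 1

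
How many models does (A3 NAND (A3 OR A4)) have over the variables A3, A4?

Satisfying assignments: (0,0), (0,1)
Count: 2 out of 4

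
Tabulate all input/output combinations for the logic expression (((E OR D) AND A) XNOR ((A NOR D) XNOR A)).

E | A | D | Output
------------------
0 | 0 | 0 | 1
0 | 0 | 1 | 0
0 | 1 | 0 | 1
0 | 1 | 1 | 0
1 | 0 | 0 | 1
1 | 0 | 1 | 0
1 | 1 | 0 | 0
1 | 1 | 1 | 0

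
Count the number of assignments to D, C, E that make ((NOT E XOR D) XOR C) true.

Satisfying assignments: (0,0,0), (0,1,1), (1,0,1), (1,1,0)
Count: 4 out of 8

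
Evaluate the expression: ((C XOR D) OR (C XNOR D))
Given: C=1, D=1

Substituting: ((1 XOR 1) OR (1 XNOR 1))
= 1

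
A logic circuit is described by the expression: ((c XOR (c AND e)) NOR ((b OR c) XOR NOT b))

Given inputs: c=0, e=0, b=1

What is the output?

Substituting: ((0 XOR (0 AND 0)) NOR ((1 OR 0) XOR NOT 1))
= 0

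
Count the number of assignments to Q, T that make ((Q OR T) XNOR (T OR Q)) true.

Satisfying assignments: (0,0), (0,1), (1,0), (1,1)
Count: 4 out of 4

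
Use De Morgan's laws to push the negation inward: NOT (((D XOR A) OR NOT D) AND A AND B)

NOT ((D XOR A) OR NOT D) OR NOT A OR NOT B
De Morgan's: NOT(AND of terms) = OR of negations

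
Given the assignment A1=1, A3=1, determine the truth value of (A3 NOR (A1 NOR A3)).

Substituting: (1 NOR (1 NOR 1))
= 0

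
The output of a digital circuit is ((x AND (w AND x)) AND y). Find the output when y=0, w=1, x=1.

Substituting: ((1 AND (1 AND 1)) AND 0)
= 0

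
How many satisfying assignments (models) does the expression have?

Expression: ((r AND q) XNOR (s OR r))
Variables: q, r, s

Satisfying assignments: (0,0,0), (1,0,0), (1,1,0), (1,1,1)
Count: 4 out of 8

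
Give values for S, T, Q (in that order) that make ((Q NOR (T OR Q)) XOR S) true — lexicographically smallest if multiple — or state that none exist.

S=0, T=0, Q=0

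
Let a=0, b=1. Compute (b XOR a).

Substituting: (1 XOR 0)
= 1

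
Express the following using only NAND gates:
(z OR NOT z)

((z NAND z) NAND ((z NAND z) NAND (z NAND z)))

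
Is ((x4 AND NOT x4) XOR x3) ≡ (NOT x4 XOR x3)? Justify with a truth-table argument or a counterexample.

No. Counterexample: with x3=0, x4=0, Expression 1 = 0 but Expression 2 = 1.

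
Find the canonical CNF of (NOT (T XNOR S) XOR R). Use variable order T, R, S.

(T OR R OR S) AND (T OR NOT R OR NOT S) AND (NOT T OR R OR NOT S) AND (NOT T OR NOT R OR S)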